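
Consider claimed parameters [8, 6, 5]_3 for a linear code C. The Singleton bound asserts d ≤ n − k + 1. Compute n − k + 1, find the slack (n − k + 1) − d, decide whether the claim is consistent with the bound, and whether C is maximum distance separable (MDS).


Singleton RHS = n − k + 1 = 3, slack = -2, bound violated (no such code; not MDS).

Singleton bound: d ≤ n − k + 1.
Here n = 8, k = 6, so n − k + 1 = 3.
Given d = 5, check d ≤ 3: NO.
Slack = (n − k + 1) − d = -2.
The slack is negative: d = 5 exceeds n − k + 1 = 3 by 2, so the Singleton bound is violated and no linear [8, 6, 5]_3 code can exist. In particular it is not MDS (MDS requires d = n − k + 1 exactly).
Description: the claimed parameters are [8, 6, 5]_3; such a code would be impossible (violates the Singleton bound).


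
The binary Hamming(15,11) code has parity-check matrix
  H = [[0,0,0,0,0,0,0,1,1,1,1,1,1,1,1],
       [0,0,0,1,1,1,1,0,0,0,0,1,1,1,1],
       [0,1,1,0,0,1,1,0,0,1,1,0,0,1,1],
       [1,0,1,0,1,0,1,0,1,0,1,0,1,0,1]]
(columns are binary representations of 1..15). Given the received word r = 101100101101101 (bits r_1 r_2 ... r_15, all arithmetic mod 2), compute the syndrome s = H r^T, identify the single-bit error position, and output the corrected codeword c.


s = (1, 1, 0, 0)^T, error position = 12, corrected codeword c = 101100101100101

Compute s = H r^T mod 2 one row at a time:
  s_1 = 0 + 1 + 1 + 0 + 1 + 1 + 0 + 1 = 5 ≡ 1 (mod 2).
  s_2 = 1 + 0 + 0 + 1 + 1 + 1 + 0 + 1 = 5 ≡ 1 (mod 2).
  s_3 = 0 + 1 + 0 + 1 + 1 + 0 + 0 + 1 = 4 ≡ 0 (mod 2).
  s_4 = 1 + 1 + 0 + 1 + 1 + 0 + 1 + 1 = 6 ≡ 0 (mod 2).
s = (1, 1, 0, 0)^T — this equals column 12 of H (binary 1100), so error is at position 12.
Correct: flip bit 12 of r = 101100101101101 to get c = 101100101100101.


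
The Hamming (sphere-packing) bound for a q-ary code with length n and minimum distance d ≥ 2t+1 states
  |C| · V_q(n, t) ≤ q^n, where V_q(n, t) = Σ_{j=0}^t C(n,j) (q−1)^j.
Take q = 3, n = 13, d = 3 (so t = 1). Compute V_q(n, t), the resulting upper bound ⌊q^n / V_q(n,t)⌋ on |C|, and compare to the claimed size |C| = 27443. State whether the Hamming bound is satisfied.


V_q(n, t) = 27, q^n = 1594323, Hamming bound = 59049, |C| = 27443 ≤ bound (satisfied).

Step 1: Compute V_q(n, t) = Σ_{j=0}^1 C(n, j) (q−1)^j.
  j = 0: C(13,0)·(2)^0 = 1·1 = 1.
  j = 1: C(13,1)·(2)^1 = 13·2 = 26.
  V_q(n, t) = 1 + 26 = 27.
Step 2: q^n = 3^13 = 1594323.
Step 3: Hamming bound ⌊q^n / V_q(n,t)⌋ = ⌊1594323/27⌋ = 59049.
Step 4: Compare |C| = 27443 to 59049: satisfied.
The claimed |C| lies below the Hamming bound.


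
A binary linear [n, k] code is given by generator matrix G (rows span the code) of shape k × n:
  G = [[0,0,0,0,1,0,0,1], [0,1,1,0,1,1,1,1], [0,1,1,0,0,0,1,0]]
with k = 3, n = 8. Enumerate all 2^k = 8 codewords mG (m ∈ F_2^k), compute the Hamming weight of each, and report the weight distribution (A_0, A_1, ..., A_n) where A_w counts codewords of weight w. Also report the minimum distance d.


Weight distribution: A_0 = 1, A_1 = 1, A_2 = 1, A_3 = 2, A_4 = 1, A_5 = 1, A_6 = 1. Minimum distance d = 1.

Enumerate all 2^3 = 8 messages m ∈ F_2^3.
For each, compute codeword c = mG in F_2^8, then tally its weight.
  m = 000 → c = 00000000, weight = 0.
  m = 100 → c = 00001001, weight = 2.
  m = 010 → c = 01101111, weight = 6.
  m = 110 → c = 01100110, weight = 4.
  m = 001 → c = 01100010, weight = 3.
  m = 101 → c = 01101011, weight = 5.
  m = 011 → c = 00001101, weight = 3.
  m = 111 → c = 00000100, weight = 1.
Tally weights:
  weight 0: 1 codewords.
  weight 1: 1 codewords.
  weight 2: 1 codewords.
  weight 3: 2 codewords.
  weight 4: 1 codewords.
  weight 5: 1 codewords.
  weight 6: 1 codewords.
Minimum distance d = smallest w > 0 with A_w > 0 = 1.
Sanity: Σ A_w = 8 = 2^3 = 8 ✓.


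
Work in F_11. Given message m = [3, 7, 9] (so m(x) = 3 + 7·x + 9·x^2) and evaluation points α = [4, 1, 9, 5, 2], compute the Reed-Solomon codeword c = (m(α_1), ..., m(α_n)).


c = [10, 8, 3, 10, 9]

Message polynomial: m(x) = 3 + 7·x + 9·x^2 (mod 11).
For each evaluation point α_i, compute m(α_i) mod 11:
  α_1 = 4: Horner steps 9 → 10 → 10, so m(4) = 10.
  α_2 = 1: Horner steps 9 → 5 → 8, so m(1) = 8.
  α_3 = 9: Horner steps 9 → 0 → 3, so m(9) = 3.
  α_4 = 5: Horner steps 9 → 8 → 10, so m(5) = 10.
  α_5 = 2: Horner steps 9 → 3 → 9, so m(2) = 9.
Codeword c = [10, 8, 3, 10, 9] ∈ F_11^5.


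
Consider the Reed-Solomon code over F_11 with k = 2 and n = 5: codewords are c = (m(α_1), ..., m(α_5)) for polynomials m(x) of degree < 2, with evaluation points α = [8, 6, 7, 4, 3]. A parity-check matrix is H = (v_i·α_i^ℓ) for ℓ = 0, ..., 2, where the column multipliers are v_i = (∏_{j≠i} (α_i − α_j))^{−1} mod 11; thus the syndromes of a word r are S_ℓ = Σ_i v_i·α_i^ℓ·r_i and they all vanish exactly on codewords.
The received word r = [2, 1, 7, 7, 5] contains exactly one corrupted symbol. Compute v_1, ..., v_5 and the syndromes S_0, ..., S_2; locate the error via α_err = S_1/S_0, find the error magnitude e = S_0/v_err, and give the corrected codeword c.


S = (2, 8, 10), error at position 4, error magnitude e = 7, c = [2, 1, 7, 0, 5].

Step 1: column multipliers v_i = (∏_{j≠i}(α_i − α_j))^{−1} mod 11.
  i = 1 (α = 8): (8−6)(8−7)(8−4)(8−3) = 2·1·4·5 = 40 ≡ 7, so v_1 = 7^{−1} = 8 (mod 11).
  i = 2 (α = 6): (6−8)(6−7)(6−4)(6−3) = (−2)·(−1)·2·3 = 12 ≡ 1, so v_2 = 1^{−1} = 1 (mod 11).
  i = 3 (α = 7): (7−8)(7−6)(7−4)(7−3) = (−1)·1·3·4 = −12 ≡ 10, so v_3 = 10^{−1} = 10 (mod 11).
  i = 4 (α = 4): (4−8)(4−6)(4−7)(4−3) = (−4)·(−2)·(−3)·1 = −24 ≡ 9, so v_4 = 9^{−1} = 5 (mod 11).
  i = 5 (α = 3): (3−8)(3−6)(3−7)(3−4) = (−5)·(−3)·(−4)·(−1) = 60 ≡ 5, so v_5 = 5^{−1} = 9 (mod 11).
  v = [8, 1, 10, 5, 9].
Step 2: syndromes of r = [2, 1, 7, 7, 5] (all sums mod 11).
  S_0 = Σ v_i r_i = 8·2 + 1·1 + 10·7 + 5·7 + 9·5 = 167 ≡ 2.
  S_1 = Σ v_i α_i r_i = 8·8·2 + 1·6·1 + 10·7·7 + 5·4·7 + 9·3·5 = 899 ≡ 8.
  α_i^2 mod 11 = [9, 3, 5, 5, 9].
  S_2 = Σ v_i α_i^2 r_i = 8·9·2 + 1·3·1 + 10·5·7 + 5·5·7 + 9·9·5 = 1077 ≡ 10.
  S = (2, 8, 10) ≠ 0, so r is not a codeword (an error is present).
Step 3: locate the error. For a single error e at position i, S_ℓ = v_i·e·α_i^ℓ, so α_err = S_1/S_0.
  S_0^{−1} = 2^{−1} = 6 (mod 11), so α_err = 8·6 = 48 ≡ 4 = α_4. Error position i = 4.
  Consistency check: S_2/S_1 = 10·7 = 70 ≡ 4 = α_err ✓ (single-error assumption holds).
Step 4: error magnitude e = S_0/v_4 = S_0·∏_{j≠4}(α_4 − α_j) = 2·9 = 18 ≡ 7 (mod 11).
Step 5: correct position 4: c_4 = r_4 − e = 7 − 7 ≡ 0 (mod 11). Hence c = [2, 1, 7, 0, 5].
  Check: interpolating c through the α_i gives m(x) = 9 + 6·x (degree < 2) with m(α_i) = c_i for every i, so c is indeed a codeword.


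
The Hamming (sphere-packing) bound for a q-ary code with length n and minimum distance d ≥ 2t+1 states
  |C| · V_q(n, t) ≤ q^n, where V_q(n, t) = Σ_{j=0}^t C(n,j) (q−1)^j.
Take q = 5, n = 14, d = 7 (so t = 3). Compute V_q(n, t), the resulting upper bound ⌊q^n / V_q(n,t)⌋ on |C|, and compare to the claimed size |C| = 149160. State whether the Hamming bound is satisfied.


V_q(n, t) = 24809, q^n = 6103515625, Hamming bound = 246020, |C| = 149160 ≤ bound (satisfied).

Step 1: Compute V_q(n, t) = Σ_{j=0}^3 C(n, j) (q−1)^j.
  j = 0: C(14,0)·(4)^0 = 1·1 = 1.
  j = 1: C(14,1)·(4)^1 = 14·4 = 56.
  j = 2: C(14,2)·(4)^2 = 91·16 = 1456.
  j = 3: C(14,3)·(4)^3 = 364·64 = 23296.
  V_q(n, t) = 1 + 56 + 1456 + 23296 = 24809.
Step 2: q^n = 5^14 = 6103515625.
Step 3: Hamming bound ⌊q^n / V_q(n,t)⌋ = ⌊6103515625/24809⌋ = 246020.
Step 4: Compare |C| = 149160 to 246020: satisfied.
The claimed |C| lies below the Hamming bound.


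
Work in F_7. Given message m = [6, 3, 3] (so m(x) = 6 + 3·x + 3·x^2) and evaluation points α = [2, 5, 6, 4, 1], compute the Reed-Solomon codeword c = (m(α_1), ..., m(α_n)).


c = [3, 5, 6, 3, 5]

Message polynomial: m(x) = 6 + 3·x + 3·x^2 (mod 7).
For each evaluation point α_i, compute m(α_i) mod 7:
  α_1 = 2: Horner steps 3 → 2 → 3, so m(2) = 3.
  α_2 = 5: Horner steps 3 → 4 → 5, so m(5) = 5.
  α_3 = 6: Horner steps 3 → 0 → 6, so m(6) = 6.
  α_4 = 4: Horner steps 3 → 1 → 3, so m(4) = 3.
  α_5 = 1: Horner steps 3 → 6 → 5, so m(1) = 5.
Codeword c = [3, 5, 6, 3, 5] ∈ F_7^5.


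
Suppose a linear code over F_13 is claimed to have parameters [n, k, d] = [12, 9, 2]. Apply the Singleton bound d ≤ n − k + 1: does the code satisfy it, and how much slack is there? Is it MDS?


Singleton RHS = n − k + 1 = 4, slack = 2, bound satisfied, not MDS.

Singleton bound: d ≤ n − k + 1.
Here n = 12, k = 9, so n − k + 1 = 4.
Given d = 2, check d ≤ 4: YES.
Slack = (n − k + 1) − d = 2.
The code is NOT MDS (slack = 2 > 0).
Description: the claimed parameters are [12, 9, 2]_13; such a code would be non-MDS.


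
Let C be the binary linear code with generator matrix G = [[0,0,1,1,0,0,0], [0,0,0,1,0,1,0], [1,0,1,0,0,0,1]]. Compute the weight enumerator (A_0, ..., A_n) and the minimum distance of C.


Weight distribution: A_0 = 1, A_2 = 3, A_3 = 3, A_5 = 1. Minimum distance d = 2.

Enumerate all 2^3 = 8 messages m ∈ F_2^3.
For each, compute codeword c = mG in F_2^7, then tally its weight.
  m = 000 → c = 0000000, weight = 0.
  m = 100 → c = 0011000, weight = 2.
  m = 010 → c = 0001010, weight = 2.
  m = 110 → c = 0010010, weight = 2.
  m = 001 → c = 1010001, weight = 3.
  m = 101 → c = 1001001, weight = 3.
  m = 011 → c = 1011011, weight = 5.
  m = 111 → c = 1000011, weight = 3.
Tally weights:
  weight 0: 1 codewords.
  weight 2: 3 codewords.
  weight 3: 3 codewords.
  weight 5: 1 codewords.
Minimum distance d = smallest w > 0 with A_w > 0 = 2.
Sanity: Σ A_w = 8 = 2^3 = 8 ✓.


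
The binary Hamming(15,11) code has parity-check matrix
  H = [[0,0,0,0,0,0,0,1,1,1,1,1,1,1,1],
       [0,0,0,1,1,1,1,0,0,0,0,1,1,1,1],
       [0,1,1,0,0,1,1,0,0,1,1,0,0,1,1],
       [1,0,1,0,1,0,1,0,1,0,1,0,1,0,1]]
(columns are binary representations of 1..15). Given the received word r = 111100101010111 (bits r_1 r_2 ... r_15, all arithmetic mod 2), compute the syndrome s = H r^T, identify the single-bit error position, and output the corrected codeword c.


s = (1, 1, 0, 1)^T, error position = 13, corrected codeword c = 111100101010011

Compute s = H r^T mod 2 one row at a time:
  s_1 = 0 + 1 + 0 + 1 + 0 + 1 + 1 + 1 = 5 ≡ 1 (mod 2).
  s_2 = 1 + 0 + 0 + 1 + 0 + 1 + 1 + 1 = 5 ≡ 1 (mod 2).
  s_3 = 1 + 1 + 0 + 1 + 0 + 1 + 1 + 1 = 6 ≡ 0 (mod 2).
  s_4 = 1 + 1 + 0 + 1 + 1 + 1 + 1 + 1 = 7 ≡ 1 (mod 2).
s = (1, 1, 0, 1)^T — this equals column 13 of H (binary 1101), so error is at position 13.
Correct: flip bit 13 of r = 111100101010111 to get c = 111100101010011.


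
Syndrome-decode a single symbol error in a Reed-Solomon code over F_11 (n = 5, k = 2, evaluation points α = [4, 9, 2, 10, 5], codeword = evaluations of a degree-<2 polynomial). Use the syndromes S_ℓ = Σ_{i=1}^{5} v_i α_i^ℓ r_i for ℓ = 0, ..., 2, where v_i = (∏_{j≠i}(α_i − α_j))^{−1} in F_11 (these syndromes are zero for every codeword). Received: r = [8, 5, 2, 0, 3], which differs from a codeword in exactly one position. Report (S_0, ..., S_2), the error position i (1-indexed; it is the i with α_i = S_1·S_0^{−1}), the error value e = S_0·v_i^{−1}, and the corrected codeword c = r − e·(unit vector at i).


S = (1, 2, 4), error at position 3, error magnitude e = 6, c = [8, 5, 7, 0, 3].

Step 1: column multipliers v_i = (∏_{j≠i}(α_i − α_j))^{−1} mod 11.
  i = 1 (α = 4): (4−9)(4−2)(4−10)(4−5) = (−5)·2·(−6)·(−1) = −60 ≡ 6, so v_1 = 6^{−1} = 2 (mod 11).
  i = 2 (α = 9): (9−4)(9−2)(9−10)(9−5) = 5·7·(−1)·4 = −140 ≡ 3, so v_2 = 3^{−1} = 4 (mod 11).
  i = 3 (α = 2): (2−4)(2−9)(2−10)(2−5) = (−2)·(−7)·(−8)·(−3) = 336 ≡ 6, so v_3 = 6^{−1} = 2 (mod 11).
  i = 4 (α = 10): (10−4)(10−9)(10−2)(10−5) = 6·1·8·5 = 240 ≡ 9, so v_4 = 9^{−1} = 5 (mod 11).
  i = 5 (α = 5): (5−4)(5−9)(5−2)(5−10) = 1·(−4)·3·(−5) = 60 ≡ 5, so v_5 = 5^{−1} = 9 (mod 11).
  v = [2, 4, 2, 5, 9].
Step 2: syndromes of r = [8, 5, 2, 0, 3] (all sums mod 11).
  S_0 = Σ v_i r_i = 2·8 + 4·5 + 2·2 + 5·0 + 9·3 = 67 ≡ 1.
  S_1 = Σ v_i α_i r_i = 2·4·8 + 4·9·5 + 2·2·2 + 5·10·0 + 9·5·3 = 387 ≡ 2.
  α_i^2 mod 11 = [5, 4, 4, 1, 3].
  S_2 = Σ v_i α_i^2 r_i = 2·5·8 + 4·4·5 + 2·4·2 + 5·1·0 + 9·3·3 = 257 ≡ 4.
  S = (1, 2, 4) ≠ 0, so r is not a codeword (an error is present).
Step 3: locate the error. For a single error e at position i, S_ℓ = v_i·e·α_i^ℓ, so α_err = S_1/S_0.
  S_0^{−1} = 1^{−1} = 1 (mod 11), so α_err = 2·1 = 2 ≡ 2 = α_3. Error position i = 3.
  Consistency check: S_2/S_1 = 4·6 = 24 ≡ 2 = α_err ✓ (single-error assumption holds).
Step 4: error magnitude e = S_0/v_3 = S_0·∏_{j≠3}(α_3 − α_j) = 1·6 = 6 ≡ 6 (mod 11).
Step 5: correct position 3: c_3 = r_3 − e = 2 − 6 ≡ 7 (mod 11). Hence c = [8, 5, 7, 0, 3].
  Check: interpolating c through the α_i gives m(x) = 6 + 6·x (degree < 2) with m(α_i) = c_i for every i, so c is indeed a codeword.


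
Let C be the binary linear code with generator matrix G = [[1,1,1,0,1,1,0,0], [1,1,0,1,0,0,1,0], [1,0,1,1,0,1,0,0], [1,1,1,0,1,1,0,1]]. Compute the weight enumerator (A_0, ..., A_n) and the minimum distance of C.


Weight distribution: A_0 = 1, A_1 = 1, A_3 = 2, A_4 = 5, A_5 = 5, A_6 = 2. Minimum distance d = 1.

Enumerate all 2^4 = 16 messages m ∈ F_2^4.
For each, compute codeword c = mG in F_2^8, then tally its weight.
  m = 0000 → c = 00000000, weight = 0.
  m = 1000 → c = 11101100, weight = 5.
  m = 0100 → c = 11010010, weight = 4.
  m = 1100 → c = 00111110, weight = 5.
  m = 0010 → c = 10110100, weight = 4.
  m = 1010 → c = 01011000, weight = 3.
  m = 0110 → c = 01100110, weight = 4.
  m = 1110 → c = 10001010, weight = 3.
  m = 0001 → c = 11101101, weight = 6.
  m = 1001 → c = 00000001, weight = 1.
  m = 0101 → c = 00111111, weight = 6.
  m = 1101 → c = 11010011, weight = 5.
  m = 0011 → c = 01011001, weight = 4.
  m = 1011 → c = 10110101, weight = 5.
  m = 0111 → c = 10001011, weight = 4.
  m = 1111 → c = 01100111, weight = 5.
Tally weights:
  weight 0: 1 codewords.
  weight 1: 1 codewords.
  weight 3: 2 codewords.
  weight 4: 5 codewords.
  weight 5: 5 codewords.
  weight 6: 2 codewords.
Minimum distance d = smallest w > 0 with A_w > 0 = 1.
Sanity: Σ A_w = 16 = 2^4 = 16 ✓.


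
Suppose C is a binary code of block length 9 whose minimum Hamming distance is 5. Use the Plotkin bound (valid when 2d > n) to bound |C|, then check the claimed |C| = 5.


Plotkin bound M ≤ 10; given |C| = 5 ≤ bound (satisfied).

Check applicability: 2d = 10, n = 9.
2d − n = 1 > 0, so Plotkin applies.
Compute d/(2d−n) = 5/1 ≈ 5.0000.
⌊d/(2d−n)⌋ = 5.
Plotkin bound: M ≤ 2·5 = 10.
Given |C| = 5, check: satisfied.
This |C| is below the Plotkin bound.


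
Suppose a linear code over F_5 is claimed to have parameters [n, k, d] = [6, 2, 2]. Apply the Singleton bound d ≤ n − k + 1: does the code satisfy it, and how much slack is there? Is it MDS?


Singleton RHS = n − k + 1 = 5, slack = 3, bound satisfied, not MDS.

Singleton bound: d ≤ n − k + 1.
Here n = 6, k = 2, so n − k + 1 = 5.
Given d = 2, check d ≤ 5: YES.
Slack = (n − k + 1) − d = 3.
The code is NOT MDS (slack = 3 > 0).
Description: the claimed parameters are [6, 2, 2]_5; such a code would be non-MDS.


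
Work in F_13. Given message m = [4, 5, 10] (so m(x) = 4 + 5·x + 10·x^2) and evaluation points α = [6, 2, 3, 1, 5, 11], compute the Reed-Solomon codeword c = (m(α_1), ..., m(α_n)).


c = [4, 2, 5, 6, 6, 8]

Message polynomial: m(x) = 4 + 5·x + 10·x^2 (mod 13).
For each evaluation point α_i, compute m(α_i) mod 13:
  α_1 = 6: Horner steps 10 → 0 → 4, so m(6) = 4.
  α_2 = 2: Horner steps 10 → 12 → 2, so m(2) = 2.
  α_3 = 3: Horner steps 10 → 9 → 5, so m(3) = 5.
  α_4 = 1: Horner steps 10 → 2 → 6, so m(1) = 6.
  α_5 = 5: Horner steps 10 → 3 → 6, so m(5) = 6.
  α_6 = 11: Horner steps 10 → 11 → 8, so m(11) = 8.
Codeword c = [4, 2, 5, 6, 6, 8] ∈ F_13^6.


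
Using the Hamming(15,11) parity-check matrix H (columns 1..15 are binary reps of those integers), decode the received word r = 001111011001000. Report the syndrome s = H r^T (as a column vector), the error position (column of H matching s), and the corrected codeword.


s = (1, 0, 0, 1)^T, error position = 9, corrected codeword c = 001111010001000

Compute s = H r^T mod 2 one row at a time:
  s_1 = 1 + 1 + 0 + 0 + 1 + 0 + 0 + 0 = 3 ≡ 1 (mod 2).
  s_2 = 1 + 1 + 1 + 0 + 1 + 0 + 0 + 0 = 4 ≡ 0 (mod 2).
  s_3 = 0 + 1 + 1 + 0 + 0 + 0 + 0 + 0 = 2 ≡ 0 (mod 2).
  s_4 = 0 + 1 + 1 + 0 + 1 + 0 + 0 + 0 = 3 ≡ 1 (mod 2).
s = (1, 0, 0, 1)^T — this equals column 9 of H (binary 1001), so error is at position 9.
Correct: flip bit 9 of r = 001111011001000 to get c = 001111010001000.


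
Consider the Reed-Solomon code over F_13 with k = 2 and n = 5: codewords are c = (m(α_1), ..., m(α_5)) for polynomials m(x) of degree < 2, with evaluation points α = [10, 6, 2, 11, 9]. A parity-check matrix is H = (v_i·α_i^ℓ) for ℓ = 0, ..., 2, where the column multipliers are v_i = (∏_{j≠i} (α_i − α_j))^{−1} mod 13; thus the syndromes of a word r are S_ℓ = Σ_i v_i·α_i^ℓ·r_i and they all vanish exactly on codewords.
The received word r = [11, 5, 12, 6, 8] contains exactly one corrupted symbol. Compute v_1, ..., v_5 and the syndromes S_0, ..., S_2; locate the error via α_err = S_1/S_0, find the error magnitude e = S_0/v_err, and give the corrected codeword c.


S = (6, 2, 5), error at position 5, error magnitude e = 5, c = [11, 5, 12, 6, 3].

Step 1: column multipliers v_i = (∏_{j≠i}(α_i − α_j))^{−1} mod 13.
  i = 1 (α = 10): (10−6)(10−2)(10−11)(10−9) = 4·8·(−1)·1 = −32 ≡ 7, so v_1 = 7^{−1} = 2 (mod 13).
  i = 2 (α = 6): (6−10)(6−2)(6−11)(6−9) = (−4)·4·(−5)·(−3) = −240 ≡ 7, so v_2 = 7^{−1} = 2 (mod 13).
  i = 3 (α = 2): (2−10)(2−6)(2−11)(2−9) = (−8)·(−4)·(−9)·(−7) = 2016 ≡ 1, so v_3 = 1^{−1} = 1 (mod 13).
  i = 4 (α = 11): (11−10)(11−6)(11−2)(11−9) = 1·5·9·2 = 90 ≡ 12, so v_4 = 12^{−1} = 12 (mod 13).
  i = 5 (α = 9): (9−10)(9−6)(9−2)(9−11) = (−1)·3·7·(−2) = 42 ≡ 3, so v_5 = 3^{−1} = 9 (mod 13).
  v = [2, 2, 1, 12, 9].
Step 2: syndromes of r = [11, 5, 12, 6, 8] (all sums mod 13).
  S_0 = Σ v_i r_i = 2·11 + 2·5 + 1·12 + 12·6 + 9·8 = 188 ≡ 6.
  S_1 = Σ v_i α_i r_i = 2·10·11 + 2·6·5 + 1·2·12 + 12·11·6 + 9·9·8 = 1744 ≡ 2.
  α_i^2 mod 13 = [9, 10, 4, 4, 3].
  S_2 = Σ v_i α_i^2 r_i = 2·9·11 + 2·10·5 + 1·4·12 + 12·4·6 + 9·3·8 = 850 ≡ 5.
  S = (6, 2, 5) ≠ 0, so r is not a codeword (an error is present).
Step 3: locate the error. For a single error e at position i, S_ℓ = v_i·e·α_i^ℓ, so α_err = S_1/S_0.
  S_0^{−1} = 6^{−1} = 11 (mod 13), so α_err = 2·11 = 22 ≡ 9 = α_5. Error position i = 5.
  Consistency check: S_2/S_1 = 5·7 = 35 ≡ 9 = α_err ✓ (single-error assumption holds).
Step 4: error magnitude e = S_0/v_5 = S_0·∏_{j≠5}(α_5 − α_j) = 6·3 = 18 ≡ 5 (mod 13).
Step 5: correct position 5: c_5 = r_5 − e = 8 − 5 ≡ 3 (mod 13). Hence c = [11, 5, 12, 6, 3].
  Check: interpolating c through the α_i gives m(x) = 9 + 8·x (degree < 2) with m(α_i) = c_i for every i, so c is indeed a codeword.


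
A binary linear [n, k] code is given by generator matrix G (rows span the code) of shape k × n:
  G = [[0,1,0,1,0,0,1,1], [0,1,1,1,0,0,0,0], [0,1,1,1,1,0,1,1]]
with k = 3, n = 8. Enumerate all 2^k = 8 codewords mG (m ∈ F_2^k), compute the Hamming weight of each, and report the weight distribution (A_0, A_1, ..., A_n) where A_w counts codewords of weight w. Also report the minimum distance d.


Weight distribution: A_0 = 1, A_2 = 1, A_3 = 4, A_4 = 1, A_6 = 1. Minimum distance d = 2.

Enumerate all 2^3 = 8 messages m ∈ F_2^3.
For each, compute codeword c = mG in F_2^8, then tally its weight.
  m = 000 → c = 00000000, weight = 0.
  m = 100 → c = 01010011, weight = 4.
  m = 010 → c = 01110000, weight = 3.
  m = 110 → c = 00100011, weight = 3.
  m = 001 → c = 01111011, weight = 6.
  m = 101 → c = 00101000, weight = 2.
  m = 011 → c = 00001011, weight = 3.
  m = 111 → c = 01011000, weight = 3.
Tally weights:
  weight 0: 1 codewords.
  weight 2: 1 codewords.
  weight 3: 4 codewords.
  weight 4: 1 codewords.
  weight 6: 1 codewords.
Minimum distance d = smallest w > 0 with A_w > 0 = 2.
Sanity: Σ A_w = 8 = 2^3 = 8 ✓.


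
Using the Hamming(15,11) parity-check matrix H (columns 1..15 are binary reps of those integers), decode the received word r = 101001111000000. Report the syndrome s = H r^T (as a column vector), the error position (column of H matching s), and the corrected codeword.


s = (0, 0, 1, 0)^T, error position = 2, corrected codeword c = 111001111000000

Compute s = H r^T mod 2 one row at a time:
  s_1 = 1 + 1 + 0 + 0 + 0 + 0 + 0 + 0 = 2 ≡ 0 (mod 2).
  s_2 = 0 + 0 + 1 + 1 + 0 + 0 + 0 + 0 = 2 ≡ 0 (mod 2).
  s_3 = 0 + 1 + 1 + 1 + 0 + 0 + 0 + 0 = 3 ≡ 1 (mod 2).
  s_4 = 1 + 1 + 0 + 1 + 1 + 0 + 0 + 0 = 4 ≡ 0 (mod 2).
s = (0, 0, 1, 0)^T — this equals column 2 of H (binary 0010), so error is at position 2.
Correct: flip bit 2 of r = 101001111000000 to get c = 111001111000000.


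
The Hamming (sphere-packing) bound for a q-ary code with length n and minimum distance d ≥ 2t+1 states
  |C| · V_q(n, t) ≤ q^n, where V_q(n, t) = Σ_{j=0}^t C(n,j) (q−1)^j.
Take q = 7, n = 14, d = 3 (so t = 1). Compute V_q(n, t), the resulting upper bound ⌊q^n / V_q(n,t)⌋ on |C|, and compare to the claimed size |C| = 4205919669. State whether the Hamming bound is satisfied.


V_q(n, t) = 85, q^n = 678223072849, Hamming bound = 7979094974, |C| = 4205919669 ≤ bound (satisfied).

Step 1: Compute V_q(n, t) = Σ_{j=0}^1 C(n, j) (q−1)^j.
  j = 0: C(14,0)·(6)^0 = 1·1 = 1.
  j = 1: C(14,1)·(6)^1 = 14·6 = 84.
  V_q(n, t) = 1 + 84 = 85.
Step 2: q^n = 7^14 = 678223072849.
Step 3: Hamming bound ⌊q^n / V_q(n,t)⌋ = ⌊678223072849/85⌋ = 7979094974.
Step 4: Compare |C| = 4205919669 to 7979094974: satisfied.
The claimed |C| lies below the Hamming bound.


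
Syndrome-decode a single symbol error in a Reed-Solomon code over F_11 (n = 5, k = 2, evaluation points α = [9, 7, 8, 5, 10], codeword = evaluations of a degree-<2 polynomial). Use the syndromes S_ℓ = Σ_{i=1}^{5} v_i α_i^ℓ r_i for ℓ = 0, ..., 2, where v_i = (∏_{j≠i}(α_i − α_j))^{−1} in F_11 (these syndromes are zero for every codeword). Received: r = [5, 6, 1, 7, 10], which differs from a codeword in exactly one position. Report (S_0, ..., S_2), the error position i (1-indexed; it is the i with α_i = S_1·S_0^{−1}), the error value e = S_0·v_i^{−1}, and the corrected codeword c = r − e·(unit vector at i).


S = (2, 5, 7), error at position 3, error magnitude e = 1, c = [5, 6, 0, 7, 10].

Step 1: column multipliers v_i = (∏_{j≠i}(α_i − α_j))^{−1} mod 11.
  i = 1 (α = 9): (9−7)(9−8)(9−5)(9−10) = 2·1·4·(−1) = −8 ≡ 3, so v_1 = 3^{−1} = 4 (mod 11).
  i = 2 (α = 7): (7−9)(7−8)(7−5)(7−10) = (−2)·(−1)·2·(−3) = −12 ≡ 10, so v_2 = 10^{−1} = 10 (mod 11).
  i = 3 (α = 8): (8−9)(8−7)(8−5)(8−10) = (−1)·1·3·(−2) = 6 ≡ 6, so v_3 = 6^{−1} = 2 (mod 11).
  i = 4 (α = 5): (5−9)(5−7)(5−8)(5−10) = (−4)·(−2)·(−3)·(−5) = 120 ≡ 10, so v_4 = 10^{−1} = 10 (mod 11).
  i = 5 (α = 10): (10−9)(10−7)(10−8)(10−5) = 1·3·2·5 = 30 ≡ 8, so v_5 = 8^{−1} = 7 (mod 11).
  v = [4, 10, 2, 10, 7].
Step 2: syndromes of r = [5, 6, 1, 7, 10] (all sums mod 11).
  S_0 = Σ v_i r_i = 4·5 + 10·6 + 2·1 + 10·7 + 7·10 = 222 ≡ 2.
  S_1 = Σ v_i α_i r_i = 4·9·5 + 10·7·6 + 2·8·1 + 10·5·7 + 7·10·10 = 1666 ≡ 5.
  α_i^2 mod 11 = [4, 5, 9, 3, 1].
  S_2 = Σ v_i α_i^2 r_i = 4·4·5 + 10·5·6 + 2·9·1 + 10·3·7 + 7·1·10 = 678 ≡ 7.
  S = (2, 5, 7) ≠ 0, so r is not a codeword (an error is present).
Step 3: locate the error. For a single error e at position i, S_ℓ = v_i·e·α_i^ℓ, so α_err = S_1/S_0.
  S_0^{−1} = 2^{−1} = 6 (mod 11), so α_err = 5·6 = 30 ≡ 8 = α_3. Error position i = 3.
  Consistency check: S_2/S_1 = 7·9 = 63 ≡ 8 = α_err ✓ (single-error assumption holds).
Step 4: error magnitude e = S_0/v_3 = S_0·∏_{j≠3}(α_3 − α_j) = 2·6 = 12 ≡ 1 (mod 11).
Step 5: correct position 3: c_3 = r_3 − e = 1 − 1 ≡ 0 (mod 11). Hence c = [5, 6, 0, 7, 10].
  Check: interpolating c through the α_i gives m(x) = 4 + 5·x (degree < 2) with m(α_i) = c_i for every i, so c is indeed a codeword.


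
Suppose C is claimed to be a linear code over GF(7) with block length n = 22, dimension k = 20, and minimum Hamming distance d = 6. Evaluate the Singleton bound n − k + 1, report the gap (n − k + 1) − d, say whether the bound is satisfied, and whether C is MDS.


Singleton RHS = n − k + 1 = 3, slack = -3, bound violated (no such code; not MDS).

Singleton bound: d ≤ n − k + 1.
Here n = 22, k = 20, so n − k + 1 = 3.
Given d = 6, check d ≤ 3: NO.
Slack = (n − k + 1) − d = -3.
The slack is negative: d = 6 exceeds n − k + 1 = 3 by 3, so the Singleton bound is violated and no linear [22, 20, 6]_7 code can exist. In particular it is not MDS (MDS requires d = n − k + 1 exactly).
Description: the claimed parameters are [22, 20, 6]_7; such a code would be impossible (violates the Singleton bound).


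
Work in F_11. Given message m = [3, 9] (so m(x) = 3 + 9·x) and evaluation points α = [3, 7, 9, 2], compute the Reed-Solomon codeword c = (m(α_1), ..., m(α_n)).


c = [8, 0, 7, 10]

Message polynomial: m(x) = 3 + 9·x (mod 11).
For each evaluation point α_i, compute m(α_i) mod 11:
  α_1 = 3: Horner steps 9 → 8, so m(3) = 8.
  α_2 = 7: Horner steps 9 → 0, so m(7) = 0.
  α_3 = 9: Horner steps 9 → 7, so m(9) = 7.
  α_4 = 2: Horner steps 9 → 10, so m(2) = 10.
Codeword c = [8, 0, 7, 10] ∈ F_11^4.


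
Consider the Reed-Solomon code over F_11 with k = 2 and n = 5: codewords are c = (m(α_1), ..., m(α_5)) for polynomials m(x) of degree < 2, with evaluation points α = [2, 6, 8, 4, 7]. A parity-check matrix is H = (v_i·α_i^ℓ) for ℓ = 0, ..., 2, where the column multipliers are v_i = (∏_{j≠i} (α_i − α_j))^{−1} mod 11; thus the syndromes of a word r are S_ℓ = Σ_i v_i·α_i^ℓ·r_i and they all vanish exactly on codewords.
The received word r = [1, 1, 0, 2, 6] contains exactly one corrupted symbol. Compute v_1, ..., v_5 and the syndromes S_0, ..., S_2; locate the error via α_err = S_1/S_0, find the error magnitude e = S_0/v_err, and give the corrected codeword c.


S = (1, 2, 4), error at position 1, error magnitude e = 9, c = [3, 1, 0, 2, 6].

Step 1: column multipliers v_i = (∏_{j≠i}(α_i − α_j))^{−1} mod 11.
  i = 1 (α = 2): (2−6)(2−8)(2−4)(2−7) = (−4)·(−6)·(−2)·(−5) = 240 ≡ 9, so v_1 = 9^{−1} = 5 (mod 11).
  i = 2 (α = 6): (6−2)(6−8)(6−4)(6−7) = 4·(−2)·2·(−1) = 16 ≡ 5, so v_2 = 5^{−1} = 9 (mod 11).
  i = 3 (α = 8): (8−2)(8−6)(8−4)(8−7) = 6·2·4·1 = 48 ≡ 4, so v_3 = 4^{−1} = 3 (mod 11).
  i = 4 (α = 4): (4−2)(4−6)(4−8)(4−7) = 2·(−2)·(−4)·(−3) = −48 ≡ 7, so v_4 = 7^{−1} = 8 (mod 11).
  i = 5 (α = 7): (7−2)(7−6)(7−8)(7−4) = 5·1·(−1)·3 = −15 ≡ 7, so v_5 = 7^{−1} = 8 (mod 11).
  v = [5, 9, 3, 8, 8].
Step 2: syndromes of r = [1, 1, 0, 2, 6] (all sums mod 11).
  S_0 = Σ v_i r_i = 5·1 + 9·1 + 3·0 + 8·2 + 8·6 = 78 ≡ 1.
  S_1 = Σ v_i α_i r_i = 5·2·1 + 9·6·1 + 3·8·0 + 8·4·2 + 8·7·6 = 464 ≡ 2.
  α_i^2 mod 11 = [4, 3, 9, 5, 5].
  S_2 = Σ v_i α_i^2 r_i = 5·4·1 + 9·3·1 + 3·9·0 + 8·5·2 + 8·5·6 = 367 ≡ 4.
  S = (1, 2, 4) ≠ 0, so r is not a codeword (an error is present).
Step 3: locate the error. For a single error e at position i, S_ℓ = v_i·e·α_i^ℓ, so α_err = S_1/S_0.
  S_0^{−1} = 1^{−1} = 1 (mod 11), so α_err = 2·1 = 2 ≡ 2 = α_1. Error position i = 1.
  Consistency check: S_2/S_1 = 4·6 = 24 ≡ 2 = α_err ✓ (single-error assumption holds).
Step 4: error magnitude e = S_0/v_1 = S_0·∏_{j≠1}(α_1 − α_j) = 1·9 = 9 ≡ 9 (mod 11).
Step 5: correct position 1: c_1 = r_1 − e = 1 − 9 ≡ 3 (mod 11). Hence c = [3, 1, 0, 2, 6].
  Check: interpolating c through the α_i gives m(x) = 4 + 5·x (degree < 2) with m(α_i) = c_i for every i, so c is indeed a codeword.


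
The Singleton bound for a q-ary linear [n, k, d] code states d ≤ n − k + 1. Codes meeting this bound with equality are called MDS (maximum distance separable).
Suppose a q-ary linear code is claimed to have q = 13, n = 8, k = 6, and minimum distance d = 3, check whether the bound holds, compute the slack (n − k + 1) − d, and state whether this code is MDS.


Singleton RHS = n − k + 1 = 3, slack = 0, bound satisfied, MDS.

Singleton bound: d ≤ n − k + 1.
Here n = 8, k = 6, so n − k + 1 = 3.
Given d = 3, check d ≤ 3: YES.
Slack = (n − k + 1) − d = 0.
The code is MDS (slack = 0).
Description: the claimed parameters are [8, 6, 3]_13; such a code would be MDS (meets Singleton bound).


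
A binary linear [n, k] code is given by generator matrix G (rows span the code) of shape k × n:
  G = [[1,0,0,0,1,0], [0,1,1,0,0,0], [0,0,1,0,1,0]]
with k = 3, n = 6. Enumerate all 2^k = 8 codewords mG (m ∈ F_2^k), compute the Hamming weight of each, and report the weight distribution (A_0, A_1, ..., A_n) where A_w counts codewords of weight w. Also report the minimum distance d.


Weight distribution: A_0 = 1, A_2 = 6, A_4 = 1. Minimum distance d = 2.

Enumerate all 2^3 = 8 messages m ∈ F_2^3.
For each, compute codeword c = mG in F_2^6, then tally its weight.
  m = 000 → c = 000000, weight = 0.
  m = 100 → c = 100010, weight = 2.
  m = 010 → c = 011000, weight = 2.
  m = 110 → c = 111010, weight = 4.
  m = 001 → c = 001010, weight = 2.
  m = 101 → c = 101000, weight = 2.
  m = 011 → c = 010010, weight = 2.
  m = 111 → c = 110000, weight = 2.
Tally weights:
  weight 0: 1 codewords.
  weight 2: 6 codewords.
  weight 4: 1 codewords.
Minimum distance d = smallest w > 0 with A_w > 0 = 2.
Sanity: Σ A_w = 8 = 2^3 = 8 ✓.


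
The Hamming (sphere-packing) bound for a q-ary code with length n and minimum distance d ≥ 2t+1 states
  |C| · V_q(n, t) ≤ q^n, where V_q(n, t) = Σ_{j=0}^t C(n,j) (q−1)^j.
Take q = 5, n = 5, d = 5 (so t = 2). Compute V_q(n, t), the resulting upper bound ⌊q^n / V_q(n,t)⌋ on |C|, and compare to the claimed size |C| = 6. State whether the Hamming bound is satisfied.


V_q(n, t) = 181, q^n = 3125, Hamming bound = 17, |C| = 6 ≤ bound (satisfied).

Step 1: Compute V_q(n, t) = Σ_{j=0}^2 C(n, j) (q−1)^j.
  j = 0: C(5,0)·(4)^0 = 1·1 = 1.
  j = 1: C(5,1)·(4)^1 = 5·4 = 20.
  j = 2: C(5,2)·(4)^2 = 10·16 = 160.
  V_q(n, t) = 1 + 20 + 160 = 181.
Step 2: q^n = 5^5 = 3125.
Step 3: Hamming bound ⌊q^n / V_q(n,t)⌋ = ⌊3125/181⌋ = 17.
Step 4: Compare |C| = 6 to 17: satisfied.
The claimed |C| lies below the Hamming bound.


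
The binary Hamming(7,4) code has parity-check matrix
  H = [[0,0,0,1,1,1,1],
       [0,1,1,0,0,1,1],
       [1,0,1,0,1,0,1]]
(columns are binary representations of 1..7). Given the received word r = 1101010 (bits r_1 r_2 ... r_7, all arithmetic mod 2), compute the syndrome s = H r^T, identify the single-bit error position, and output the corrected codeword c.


s = (0, 0, 1)^T, error position = 1, corrected codeword c = 0101010

Compute s = H r^T mod 2 one row at a time:
  s_1 = 1 + 0 + 1 + 0 = 2 ≡ 0 (mod 2).
  s_2 = 1 + 0 + 1 + 0 = 2 ≡ 0 (mod 2).
  s_3 = 1 + 0 + 0 + 0 = 1 ≡ 1 (mod 2).
s = (0, 0, 1)^T — this equals column 1 of H (binary 001), so error is at position 1.
Correct: flip bit 1 of r = 1101010 to get c = 0101010.


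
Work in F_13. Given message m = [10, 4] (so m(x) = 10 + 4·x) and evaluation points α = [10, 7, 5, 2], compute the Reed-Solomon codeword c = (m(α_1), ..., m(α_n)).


c = [11, 12, 4, 5]

Message polynomial: m(x) = 10 + 4·x (mod 13).
For each evaluation point α_i, compute m(α_i) mod 13:
  α_1 = 10: Horner steps 4 → 11, so m(10) = 11.
  α_2 = 7: Horner steps 4 → 12, so m(7) = 12.
  α_3 = 5: Horner steps 4 → 4, so m(5) = 4.
  α_4 = 2: Horner steps 4 → 5, so m(2) = 5.
Codeword c = [11, 12, 4, 5] ∈ F_13^4.


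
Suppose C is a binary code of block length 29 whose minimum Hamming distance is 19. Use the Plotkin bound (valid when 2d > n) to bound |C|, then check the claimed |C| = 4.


Plotkin bound M ≤ 4; given |C| = 4 ≤ bound (satisfied).

Check applicability: 2d = 38, n = 29.
2d − n = 9 > 0, so Plotkin applies.
Compute d/(2d−n) = 19/9 ≈ 2.1111.
⌊d/(2d−n)⌋ = 2.
Plotkin bound: M ≤ 2·2 = 4.
Given |C| = 4, check: satisfied.
This |C| is at the Plotkin bound.


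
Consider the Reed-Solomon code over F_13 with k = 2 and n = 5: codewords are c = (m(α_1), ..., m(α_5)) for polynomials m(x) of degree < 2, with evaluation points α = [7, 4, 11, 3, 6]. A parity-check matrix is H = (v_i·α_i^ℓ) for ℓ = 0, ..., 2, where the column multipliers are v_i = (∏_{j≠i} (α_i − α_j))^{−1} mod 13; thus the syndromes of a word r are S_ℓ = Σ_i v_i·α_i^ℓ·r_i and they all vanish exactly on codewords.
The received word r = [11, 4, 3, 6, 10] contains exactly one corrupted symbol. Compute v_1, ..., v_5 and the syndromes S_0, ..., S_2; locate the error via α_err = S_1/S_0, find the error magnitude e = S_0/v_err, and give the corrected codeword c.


S = (9, 2, 12), error at position 5, error magnitude e = 10, c = [11, 4, 3, 6, 0].

Step 1: column multipliers v_i = (∏_{j≠i}(α_i − α_j))^{−1} mod 13.
  i = 1 (α = 7): (7−4)(7−11)(7−3)(7−6) = 3·(−4)·4·1 = −48 ≡ 4, so v_1 = 4^{−1} = 10 (mod 13).
  i = 2 (α = 4): (4−7)(4−11)(4−3)(4−6) = (−3)·(−7)·1·(−2) = −42 ≡ 10, so v_2 = 10^{−1} = 4 (mod 13).
  i = 3 (α = 11): (11−7)(11−4)(11−3)(11−6) = 4·7·8·5 = 1120 ≡ 2, so v_3 = 2^{−1} = 7 (mod 13).
  i = 4 (α = 3): (3−7)(3−4)(3−11)(3−6) = (−4)·(−1)·(−8)·(−3) = 96 ≡ 5, so v_4 = 5^{−1} = 8 (mod 13).
  i = 5 (α = 6): (6−7)(6−4)(6−11)(6−3) = (−1)·2·(−5)·3 = 30 ≡ 4, so v_5 = 4^{−1} = 10 (mod 13).
  v = [10, 4, 7, 8, 10].
Step 2: syndromes of r = [11, 4, 3, 6, 10] (all sums mod 13).
  S_0 = Σ v_i r_i = 10·11 + 4·4 + 7·3 + 8·6 + 10·10 = 295 ≡ 9.
  S_1 = Σ v_i α_i r_i = 10·7·11 + 4·4·4 + 7·11·3 + 8·3·6 + 10·6·10 = 1809 ≡ 2.
  α_i^2 mod 13 = [10, 3, 4, 9, 10].
  S_2 = Σ v_i α_i^2 r_i = 10·10·11 + 4·3·4 + 7·4·3 + 8·9·6 + 10·10·10 = 2664 ≡ 12.
  S = (9, 2, 12) ≠ 0, so r is not a codeword (an error is present).
Step 3: locate the error. For a single error e at position i, S_ℓ = v_i·e·α_i^ℓ, so α_err = S_1/S_0.
  S_0^{−1} = 9^{−1} = 3 (mod 13), so α_err = 2·3 = 6 ≡ 6 = α_5. Error position i = 5.
  Consistency check: S_2/S_1 = 12·7 = 84 ≡ 6 = α_err ✓ (single-error assumption holds).
Step 4: error magnitude e = S_0/v_5 = S_0·∏_{j≠5}(α_5 − α_j) = 9·4 = 36 ≡ 10 (mod 13).
Step 5: correct position 5: c_5 = r_5 − e = 10 − 10 ≡ 0 (mod 13). Hence c = [11, 4, 3, 6, 0].
  Check: interpolating c through the α_i gives m(x) = 12 + 11·x (degree < 2) with m(α_i) = c_i for every i, so c is indeed a codeword.


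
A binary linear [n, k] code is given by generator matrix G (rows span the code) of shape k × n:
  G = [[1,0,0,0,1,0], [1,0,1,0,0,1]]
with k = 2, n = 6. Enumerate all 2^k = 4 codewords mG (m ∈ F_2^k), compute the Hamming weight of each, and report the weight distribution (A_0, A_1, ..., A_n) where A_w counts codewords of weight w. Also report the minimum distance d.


Weight distribution: A_0 = 1, A_2 = 1, A_3 = 2. Minimum distance d = 2.

Enumerate all 2^2 = 4 messages m ∈ F_2^2.
For each, compute codeword c = mG in F_2^6, then tally its weight.
  m = 00 → c = 000000, weight = 0.
  m = 10 → c = 100010, weight = 2.
  m = 01 → c = 101001, weight = 3.
  m = 11 → c = 001011, weight = 3.
Tally weights:
  weight 0: 1 codewords.
  weight 2: 1 codewords.
  weight 3: 2 codewords.
Minimum distance d = smallest w > 0 with A_w > 0 = 2.
Sanity: Σ A_w = 4 = 2^2 = 4 ✓.


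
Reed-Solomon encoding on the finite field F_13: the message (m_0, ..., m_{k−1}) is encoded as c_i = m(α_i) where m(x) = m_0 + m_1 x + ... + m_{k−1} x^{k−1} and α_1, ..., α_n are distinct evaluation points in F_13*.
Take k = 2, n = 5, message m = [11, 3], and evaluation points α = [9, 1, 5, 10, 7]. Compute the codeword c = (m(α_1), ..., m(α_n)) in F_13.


c = [12, 1, 0, 2, 6]

Message polynomial: m(x) = 11 + 3·x (mod 13).
For each evaluation point α_i, compute m(α_i) mod 13:
  α_1 = 9: Horner steps 3 → 12, so m(9) = 12.
  α_2 = 1: Horner steps 3 → 1, so m(1) = 1.
  α_3 = 5: Horner steps 3 → 0, so m(5) = 0.
  α_4 = 10: Horner steps 3 → 2, so m(10) = 2.
  α_5 = 7: Horner steps 3 → 6, so m(7) = 6.
Codeword c = [12, 1, 0, 2, 6] ∈ F_13^5.


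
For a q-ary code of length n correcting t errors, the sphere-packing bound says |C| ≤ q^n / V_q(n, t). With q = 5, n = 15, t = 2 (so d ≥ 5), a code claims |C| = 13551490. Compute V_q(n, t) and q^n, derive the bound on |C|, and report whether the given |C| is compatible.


V_q(n, t) = 1741, q^n = 30517578125, Hamming bound = 17528764, |C| = 13551490 ≤ bound (satisfied).

Step 1: Compute V_q(n, t) = Σ_{j=0}^2 C(n, j) (q−1)^j.
  j = 0: C(15,0)·(4)^0 = 1·1 = 1.
  j = 1: C(15,1)·(4)^1 = 15·4 = 60.
  j = 2: C(15,2)·(4)^2 = 105·16 = 1680.
  V_q(n, t) = 1 + 60 + 1680 = 1741.
Step 2: q^n = 5^15 = 30517578125.
Step 3: Hamming bound ⌊q^n / V_q(n,t)⌋ = ⌊30517578125/1741⌋ = 17528764.
Step 4: Compare |C| = 13551490 to 17528764: satisfied.
The claimed |C| lies below the Hamming bound.


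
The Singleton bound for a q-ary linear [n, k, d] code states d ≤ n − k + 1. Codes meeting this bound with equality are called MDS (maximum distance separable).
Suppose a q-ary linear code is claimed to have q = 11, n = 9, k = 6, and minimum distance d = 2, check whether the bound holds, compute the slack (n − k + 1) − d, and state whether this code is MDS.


Singleton RHS = n − k + 1 = 4, slack = 2, bound satisfied, not MDS.

Singleton bound: d ≤ n − k + 1.
Here n = 9, k = 6, so n − k + 1 = 4.
Given d = 2, check d ≤ 4: YES.
Slack = (n − k + 1) − d = 2.
The code is NOT MDS (slack = 2 > 0).
Description: the claimed parameters are [9, 6, 2]_11; such a code would be non-MDS.


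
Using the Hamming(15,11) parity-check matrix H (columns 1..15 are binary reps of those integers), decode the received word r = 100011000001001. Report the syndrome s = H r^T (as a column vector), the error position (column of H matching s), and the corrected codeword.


s = (0, 0, 0, 1)^T, error position = 1, corrected codeword c = 000011000001001

Compute s = H r^T mod 2 one row at a time:
  s_1 = 0 + 0 + 0 + 0 + 1 + 0 + 0 + 1 = 2 ≡ 0 (mod 2).
  s_2 = 0 + 1 + 1 + 0 + 1 + 0 + 0 + 1 = 4 ≡ 0 (mod 2).
  s_3 = 0 + 0 + 1 + 0 + 0 + 0 + 0 + 1 = 2 ≡ 0 (mod 2).
  s_4 = 1 + 0 + 1 + 0 + 0 + 0 + 0 + 1 = 3 ≡ 1 (mod 2).
s = (0, 0, 0, 1)^T — this equals column 1 of H (binary 0001), so error is at position 1.
Correct: flip bit 1 of r = 100011000001001 to get c = 000011000001001.


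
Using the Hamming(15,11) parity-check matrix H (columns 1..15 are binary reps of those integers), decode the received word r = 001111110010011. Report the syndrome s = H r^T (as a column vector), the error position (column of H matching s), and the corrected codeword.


s = (0, 0, 0, 1)^T, error position = 1, corrected codeword c = 101111110010011

Compute s = H r^T mod 2 one row at a time:
  s_1 = 1 + 0 + 0 + 1 + 0 + 0 + 1 + 1 = 4 ≡ 0 (mod 2).
  s_2 = 1 + 1 + 1 + 1 + 0 + 0 + 1 + 1 = 6 ≡ 0 (mod 2).
  s_3 = 0 + 1 + 1 + 1 + 0 + 1 + 1 + 1 = 6 ≡ 0 (mod 2).
  s_4 = 0 + 1 + 1 + 1 + 0 + 1 + 0 + 1 = 5 ≡ 1 (mod 2).
s = (0, 0, 0, 1)^T — this equals column 1 of H (binary 0001), so error is at position 1.
Correct: flip bit 1 of r = 001111110010011 to get c = 101111110010011.
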